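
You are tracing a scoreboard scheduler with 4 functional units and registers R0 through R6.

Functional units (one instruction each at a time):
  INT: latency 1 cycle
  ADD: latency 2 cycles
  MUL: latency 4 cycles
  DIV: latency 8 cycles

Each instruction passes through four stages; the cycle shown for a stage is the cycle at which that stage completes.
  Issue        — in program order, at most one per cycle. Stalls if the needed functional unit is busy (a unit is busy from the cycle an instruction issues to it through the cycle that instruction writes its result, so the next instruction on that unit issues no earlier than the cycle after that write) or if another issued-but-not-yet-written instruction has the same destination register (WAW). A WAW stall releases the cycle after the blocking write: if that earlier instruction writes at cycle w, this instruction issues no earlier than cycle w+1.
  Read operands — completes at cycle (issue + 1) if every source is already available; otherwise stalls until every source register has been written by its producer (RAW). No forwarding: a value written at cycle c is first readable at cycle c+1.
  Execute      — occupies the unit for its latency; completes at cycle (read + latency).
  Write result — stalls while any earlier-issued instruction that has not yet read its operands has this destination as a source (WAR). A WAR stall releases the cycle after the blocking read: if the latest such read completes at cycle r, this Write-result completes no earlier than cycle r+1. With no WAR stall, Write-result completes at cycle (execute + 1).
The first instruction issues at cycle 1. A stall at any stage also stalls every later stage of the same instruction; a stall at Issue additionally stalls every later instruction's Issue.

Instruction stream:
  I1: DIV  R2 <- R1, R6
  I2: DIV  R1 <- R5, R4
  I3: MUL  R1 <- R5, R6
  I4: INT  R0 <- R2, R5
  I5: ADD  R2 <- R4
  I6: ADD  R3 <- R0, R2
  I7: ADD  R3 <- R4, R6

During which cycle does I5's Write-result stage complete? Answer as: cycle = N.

cycle = 29

c1: I1→DIV
c2: I1 RO
c10: I1 EX
c11: I1 WR R2
c12: I2→DIV
c13: I2 RO
c21: I2 EX
c22: I2 WR R1
c23: I3→MUL
c24: I3 RO · I4→INT
c25: I4 RO · I5→ADD
c26: I4 EX · I5 RO
c27: I4 WR R0
c28: I3 EX · I5 EX
c29: I3 WR R1 · I5 WR R2
c30: I6→ADD
c31: I6 RO
c33: I6 EX
c34: I6 WR R3
c35: I7→ADD
c36: I7 RO
c38: I7 EX
c39: I7 WR R3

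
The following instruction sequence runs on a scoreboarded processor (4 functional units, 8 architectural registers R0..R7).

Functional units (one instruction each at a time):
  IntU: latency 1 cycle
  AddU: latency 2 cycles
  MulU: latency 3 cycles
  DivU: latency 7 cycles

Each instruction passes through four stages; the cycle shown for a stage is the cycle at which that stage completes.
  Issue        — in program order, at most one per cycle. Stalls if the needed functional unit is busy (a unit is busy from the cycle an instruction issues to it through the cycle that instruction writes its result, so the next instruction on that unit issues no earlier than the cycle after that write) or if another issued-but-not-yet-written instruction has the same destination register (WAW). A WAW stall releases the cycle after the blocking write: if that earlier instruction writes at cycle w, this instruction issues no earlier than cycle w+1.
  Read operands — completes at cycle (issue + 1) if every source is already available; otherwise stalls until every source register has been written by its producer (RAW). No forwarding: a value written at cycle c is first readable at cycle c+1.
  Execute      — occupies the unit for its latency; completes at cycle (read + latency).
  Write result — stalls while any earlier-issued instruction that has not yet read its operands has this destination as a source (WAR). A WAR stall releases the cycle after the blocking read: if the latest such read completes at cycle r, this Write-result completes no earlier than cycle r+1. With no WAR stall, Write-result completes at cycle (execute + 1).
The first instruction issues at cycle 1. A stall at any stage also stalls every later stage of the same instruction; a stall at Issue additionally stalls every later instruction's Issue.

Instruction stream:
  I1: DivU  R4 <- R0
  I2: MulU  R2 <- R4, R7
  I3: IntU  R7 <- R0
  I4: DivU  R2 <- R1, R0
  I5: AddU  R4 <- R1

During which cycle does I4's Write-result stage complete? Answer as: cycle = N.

1) issue 1, read 2, done 9, write 10
2) issue 2, read 11, done 14, write 15  <RAW R4: wait I1 write@10>
3) issue 3, read 4, done 5, write 12  <WAR R7: wait I2 read@11>
4) issue 16, read 17, done 24, write 25  <WAW R2: wait I2 write@15>
5) issue 17, read 18, done 20, write 21

cycle = 25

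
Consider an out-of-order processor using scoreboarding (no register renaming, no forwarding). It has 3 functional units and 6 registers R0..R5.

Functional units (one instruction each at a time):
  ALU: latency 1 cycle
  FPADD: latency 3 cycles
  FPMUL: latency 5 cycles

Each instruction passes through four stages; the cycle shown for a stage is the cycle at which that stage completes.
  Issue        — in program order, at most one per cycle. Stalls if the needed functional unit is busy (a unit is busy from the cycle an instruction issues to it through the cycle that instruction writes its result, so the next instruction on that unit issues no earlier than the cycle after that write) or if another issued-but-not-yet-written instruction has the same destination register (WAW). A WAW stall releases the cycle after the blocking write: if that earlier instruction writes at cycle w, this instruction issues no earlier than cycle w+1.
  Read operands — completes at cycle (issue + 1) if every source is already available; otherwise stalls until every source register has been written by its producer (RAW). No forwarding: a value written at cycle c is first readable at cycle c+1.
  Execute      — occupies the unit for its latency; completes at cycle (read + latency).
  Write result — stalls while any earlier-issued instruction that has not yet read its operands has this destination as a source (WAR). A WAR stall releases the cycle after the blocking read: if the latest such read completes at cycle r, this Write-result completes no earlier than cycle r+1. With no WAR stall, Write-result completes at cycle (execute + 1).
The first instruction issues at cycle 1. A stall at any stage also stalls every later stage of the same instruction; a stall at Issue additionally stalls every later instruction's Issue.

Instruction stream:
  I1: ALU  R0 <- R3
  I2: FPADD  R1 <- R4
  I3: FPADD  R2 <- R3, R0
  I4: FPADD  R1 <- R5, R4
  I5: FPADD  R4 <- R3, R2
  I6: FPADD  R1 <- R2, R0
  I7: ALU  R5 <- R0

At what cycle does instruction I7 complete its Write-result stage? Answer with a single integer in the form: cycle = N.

cycle = 30

[1] I1 dispatched to ALU
[2] I1 operands ready | I2 dispatched to FPADD
[3] I1 complete | I2 operands ready
[4] R0←I1
[6] I2 complete
[7] R1←I2
[8] I3 dispatched to FPADD
[9] I3 operands ready
[12] I3 complete
[13] R2←I3
[14] I4 dispatched to FPADD
[15] I4 operands ready
[18] I4 complete
[19] R1←I4
[20] I5 dispatched to FPADD
[21] I5 operands ready
[24] I5 complete
[25] R4←I5
[26] I6 dispatched to FPADD
[27] I6 operands ready | I7 dispatched to ALU
[28] I7 operands ready
[29] I7 complete
[30] I6 complete | R5←I7
[31] R1←I6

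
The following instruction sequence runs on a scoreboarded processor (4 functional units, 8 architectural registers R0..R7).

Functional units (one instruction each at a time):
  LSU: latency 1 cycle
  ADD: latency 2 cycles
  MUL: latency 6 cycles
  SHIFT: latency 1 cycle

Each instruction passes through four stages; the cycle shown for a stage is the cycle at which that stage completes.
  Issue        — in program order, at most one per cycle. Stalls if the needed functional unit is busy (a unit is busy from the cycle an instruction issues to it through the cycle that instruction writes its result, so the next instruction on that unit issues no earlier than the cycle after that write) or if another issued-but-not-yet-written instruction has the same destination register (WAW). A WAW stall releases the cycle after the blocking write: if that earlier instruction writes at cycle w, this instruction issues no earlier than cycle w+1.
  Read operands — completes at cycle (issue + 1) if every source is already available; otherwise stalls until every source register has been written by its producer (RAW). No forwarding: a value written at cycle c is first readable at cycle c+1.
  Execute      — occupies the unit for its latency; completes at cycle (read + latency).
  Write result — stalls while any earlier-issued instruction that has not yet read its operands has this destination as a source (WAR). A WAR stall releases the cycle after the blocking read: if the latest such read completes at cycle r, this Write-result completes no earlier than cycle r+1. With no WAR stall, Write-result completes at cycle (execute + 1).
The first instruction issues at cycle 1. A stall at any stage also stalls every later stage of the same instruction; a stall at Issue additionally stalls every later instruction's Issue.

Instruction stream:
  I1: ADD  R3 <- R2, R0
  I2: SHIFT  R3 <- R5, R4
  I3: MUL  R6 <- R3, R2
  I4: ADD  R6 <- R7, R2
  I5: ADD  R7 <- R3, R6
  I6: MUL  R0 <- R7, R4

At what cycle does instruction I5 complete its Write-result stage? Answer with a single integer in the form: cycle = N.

cycle = 27

I1 -> (1, 2, 4, 5)
I2 -> (6, 7, 8, 9)  // WAW R3: wait I1 write@5
I3 -> (7, 10, 16, 17)  // RAW R3: wait I2 write@9
I4 -> (18, 19, 21, 22)  // WAW R6: wait I3 write@17
I5 -> (23, 24, 26, 27)  // struct: ADD busy until I4 writes@22
I6 -> (24, 28, 34, 35)  // RAW R7: wait I5 write@27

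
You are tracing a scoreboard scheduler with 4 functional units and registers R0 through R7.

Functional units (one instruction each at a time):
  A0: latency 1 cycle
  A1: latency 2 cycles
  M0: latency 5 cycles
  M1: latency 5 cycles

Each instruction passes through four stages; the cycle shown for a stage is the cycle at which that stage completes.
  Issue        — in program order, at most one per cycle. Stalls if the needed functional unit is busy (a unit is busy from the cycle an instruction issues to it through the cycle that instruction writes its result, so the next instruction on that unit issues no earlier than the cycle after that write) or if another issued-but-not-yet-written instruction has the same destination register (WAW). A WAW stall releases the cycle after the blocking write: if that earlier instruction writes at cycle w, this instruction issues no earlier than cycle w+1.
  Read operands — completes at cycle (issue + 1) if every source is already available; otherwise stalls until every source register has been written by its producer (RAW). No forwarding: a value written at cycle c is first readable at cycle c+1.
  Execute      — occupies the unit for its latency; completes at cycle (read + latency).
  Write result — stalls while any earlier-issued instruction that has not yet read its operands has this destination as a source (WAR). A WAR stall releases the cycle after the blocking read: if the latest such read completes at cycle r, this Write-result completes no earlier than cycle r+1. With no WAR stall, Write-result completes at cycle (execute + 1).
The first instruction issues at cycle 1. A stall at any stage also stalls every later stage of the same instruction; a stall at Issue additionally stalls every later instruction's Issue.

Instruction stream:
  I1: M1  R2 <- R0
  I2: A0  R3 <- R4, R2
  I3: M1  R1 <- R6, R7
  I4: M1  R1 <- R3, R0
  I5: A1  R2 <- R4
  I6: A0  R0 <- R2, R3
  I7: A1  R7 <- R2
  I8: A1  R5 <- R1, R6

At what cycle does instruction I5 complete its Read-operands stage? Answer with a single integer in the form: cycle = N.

cycle = 19

cycle 1: I1→M1
cycle 2: I1 RO · I2→A0
cycle 7: I1 EX
cycle 8: I1 WR R2
cycle 9: I2 RO · I3→M1
cycle 10: I2 EX · I3 RO
cycle 11: I2 WR R3
cycle 15: I3 EX
cycle 16: I3 WR R1
cycle 17: I4→M1
cycle 18: I4 RO · I5→A1
cycle 19: I5 RO · I6→A0
cycle 21: I5 EX
cycle 22: I5 WR R2
cycle 23: I4 EX · I6 RO · I7→A1
cycle 24: I4 WR R1 · I6 EX · I7 RO
cycle 25: I6 WR R0
cycle 26: I7 EX
cycle 27: I7 WR R7
cycle 28: I8→A1
cycle 29: I8 RO
cycle 31: I8 EX
cycle 32: I8 WR R5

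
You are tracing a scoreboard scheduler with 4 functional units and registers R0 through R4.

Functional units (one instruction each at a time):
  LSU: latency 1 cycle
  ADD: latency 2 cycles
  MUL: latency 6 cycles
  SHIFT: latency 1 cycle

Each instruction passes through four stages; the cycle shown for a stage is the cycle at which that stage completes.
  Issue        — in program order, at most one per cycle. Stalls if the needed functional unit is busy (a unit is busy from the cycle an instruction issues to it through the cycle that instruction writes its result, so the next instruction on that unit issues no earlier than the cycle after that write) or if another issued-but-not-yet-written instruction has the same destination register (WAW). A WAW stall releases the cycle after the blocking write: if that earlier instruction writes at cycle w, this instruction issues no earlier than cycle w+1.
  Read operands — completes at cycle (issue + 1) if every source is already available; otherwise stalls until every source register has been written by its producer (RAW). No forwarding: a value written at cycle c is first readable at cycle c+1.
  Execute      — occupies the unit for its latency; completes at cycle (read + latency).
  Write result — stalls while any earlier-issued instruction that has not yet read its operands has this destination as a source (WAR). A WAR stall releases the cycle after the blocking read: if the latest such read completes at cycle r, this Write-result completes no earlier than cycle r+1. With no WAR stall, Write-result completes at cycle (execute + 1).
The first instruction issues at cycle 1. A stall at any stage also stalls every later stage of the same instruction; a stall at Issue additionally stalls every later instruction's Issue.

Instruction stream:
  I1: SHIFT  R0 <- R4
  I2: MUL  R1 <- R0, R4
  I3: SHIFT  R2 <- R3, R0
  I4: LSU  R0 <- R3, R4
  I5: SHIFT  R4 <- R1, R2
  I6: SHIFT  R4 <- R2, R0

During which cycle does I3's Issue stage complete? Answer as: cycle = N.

I1: IS=1 RO=2 EX=3 WR=4
I2: IS=2 RO=5 EX=11 WR=12  [RAW R0: wait I1 write@4]
I3: IS=5 RO=6 EX=7 WR=8  [struct: SHIFT busy until I1 writes@4]
I4: IS=6 RO=7 EX=8 WR=9
I5: IS=9 RO=13 EX=14 WR=15  [struct: SHIFT busy until I3 writes@8; RAW R1: wait I2 write@12]
I6: IS=16 RO=17 EX=18 WR=19  [struct: SHIFT busy until I5 writes@15]

cycle = 5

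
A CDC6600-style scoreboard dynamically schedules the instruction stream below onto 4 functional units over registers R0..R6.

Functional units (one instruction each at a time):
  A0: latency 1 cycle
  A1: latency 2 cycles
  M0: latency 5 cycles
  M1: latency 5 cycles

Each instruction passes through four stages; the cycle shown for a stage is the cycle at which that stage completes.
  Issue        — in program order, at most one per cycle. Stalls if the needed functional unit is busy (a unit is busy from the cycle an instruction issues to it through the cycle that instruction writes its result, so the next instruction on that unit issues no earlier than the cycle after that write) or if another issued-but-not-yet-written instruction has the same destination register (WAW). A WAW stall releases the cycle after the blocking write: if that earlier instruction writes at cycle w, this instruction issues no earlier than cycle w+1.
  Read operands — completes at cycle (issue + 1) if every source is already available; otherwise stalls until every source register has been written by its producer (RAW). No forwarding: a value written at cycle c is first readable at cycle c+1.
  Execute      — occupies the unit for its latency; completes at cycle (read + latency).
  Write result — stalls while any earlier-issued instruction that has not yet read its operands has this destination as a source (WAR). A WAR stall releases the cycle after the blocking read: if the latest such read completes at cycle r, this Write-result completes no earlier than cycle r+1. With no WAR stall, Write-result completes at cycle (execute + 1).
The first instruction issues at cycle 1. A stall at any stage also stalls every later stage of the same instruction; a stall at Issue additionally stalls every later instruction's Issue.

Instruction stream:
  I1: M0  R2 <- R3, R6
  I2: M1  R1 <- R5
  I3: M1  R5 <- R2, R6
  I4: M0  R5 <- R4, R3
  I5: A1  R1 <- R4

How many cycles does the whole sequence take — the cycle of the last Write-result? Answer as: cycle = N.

cycle 1: issue I1 (M0)
cycle 2: I1 read-ops, issue I2 (M1)
cycle 3: I2 read-ops
cycle 7: I1 finished on M0
cycle 8: I1→R2, I2 finished on M1
cycle 9: I2→R1
cycle 10: issue I3 (M1)
cycle 11: I3 read-ops
cycle 16: I3 finished on M1
cycle 17: I3→R5
cycle 18: issue I4 (M0)
cycle 19: I4 read-ops, issue I5 (A1)
cycle 20: I5 read-ops
cycle 22: I5 finished on A1
cycle 23: I5→R1
cycle 24: I4 finished on M0
cycle 25: I4→R5

cycle = 25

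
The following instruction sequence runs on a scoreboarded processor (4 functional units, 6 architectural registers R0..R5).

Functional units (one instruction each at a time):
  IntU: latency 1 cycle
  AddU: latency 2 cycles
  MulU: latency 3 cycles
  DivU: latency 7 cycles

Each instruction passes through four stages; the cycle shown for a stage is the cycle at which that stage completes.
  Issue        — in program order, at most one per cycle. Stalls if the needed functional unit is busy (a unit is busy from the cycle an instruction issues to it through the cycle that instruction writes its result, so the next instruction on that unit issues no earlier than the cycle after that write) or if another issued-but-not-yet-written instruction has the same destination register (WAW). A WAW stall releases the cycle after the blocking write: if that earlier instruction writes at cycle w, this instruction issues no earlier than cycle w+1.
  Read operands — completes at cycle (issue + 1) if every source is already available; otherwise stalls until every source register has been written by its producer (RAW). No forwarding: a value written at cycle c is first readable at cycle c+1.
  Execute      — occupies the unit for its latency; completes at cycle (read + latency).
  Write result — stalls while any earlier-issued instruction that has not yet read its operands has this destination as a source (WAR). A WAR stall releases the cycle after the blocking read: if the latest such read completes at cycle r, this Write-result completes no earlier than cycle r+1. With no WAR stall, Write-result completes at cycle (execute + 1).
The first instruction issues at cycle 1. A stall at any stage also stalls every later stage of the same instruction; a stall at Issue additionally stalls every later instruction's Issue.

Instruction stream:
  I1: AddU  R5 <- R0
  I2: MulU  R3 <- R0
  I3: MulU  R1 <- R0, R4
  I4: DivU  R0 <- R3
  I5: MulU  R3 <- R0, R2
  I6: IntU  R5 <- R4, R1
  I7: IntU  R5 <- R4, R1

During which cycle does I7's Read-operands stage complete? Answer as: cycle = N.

I1 -> (1, 2, 4, 5)
I2 -> (2, 3, 6, 7)
I3 -> (8, 9, 12, 13)  // struct: MulU busy until I2 writes@7
I4 -> (9, 10, 17, 18)
I5 -> (14, 19, 22, 23)  // struct: MulU busy until I3 writes@13, RAW R0: wait I4 write@18
I6 -> (15, 16, 17, 18)
I7 -> (19, 20, 21, 22)  // struct: IntU busy until I6 writes@18

cycle = 20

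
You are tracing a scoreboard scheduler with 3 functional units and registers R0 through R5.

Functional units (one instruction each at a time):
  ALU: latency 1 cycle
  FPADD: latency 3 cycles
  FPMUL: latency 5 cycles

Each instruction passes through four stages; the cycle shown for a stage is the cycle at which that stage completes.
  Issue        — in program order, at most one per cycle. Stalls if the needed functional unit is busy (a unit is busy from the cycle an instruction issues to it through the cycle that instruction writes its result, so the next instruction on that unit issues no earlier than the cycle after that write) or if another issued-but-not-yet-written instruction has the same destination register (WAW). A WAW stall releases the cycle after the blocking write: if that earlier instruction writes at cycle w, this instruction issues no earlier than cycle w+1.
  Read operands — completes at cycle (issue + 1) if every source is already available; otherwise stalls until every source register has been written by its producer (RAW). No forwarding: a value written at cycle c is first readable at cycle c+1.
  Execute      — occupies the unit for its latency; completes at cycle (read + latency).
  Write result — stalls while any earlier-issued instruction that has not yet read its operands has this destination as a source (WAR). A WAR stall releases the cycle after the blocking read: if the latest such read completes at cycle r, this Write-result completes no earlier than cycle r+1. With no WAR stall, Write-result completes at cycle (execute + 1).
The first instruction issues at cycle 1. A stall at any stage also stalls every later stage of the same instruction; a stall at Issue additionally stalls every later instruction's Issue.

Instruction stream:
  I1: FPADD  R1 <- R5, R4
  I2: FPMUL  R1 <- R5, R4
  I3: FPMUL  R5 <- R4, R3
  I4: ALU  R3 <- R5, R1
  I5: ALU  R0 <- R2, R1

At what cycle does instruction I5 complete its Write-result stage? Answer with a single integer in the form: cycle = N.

I1  is:1  ro:2  ex:5  wr:6
I2  is:7  ro:8  ex:13  wr:14  — WAW R1: wait I1 write@6
I3  is:15  ro:16  ex:21  wr:22  — struct: FPMUL busy until I2 writes@14
I4  is:16  ro:23  ex:24  wr:25  — RAW R5: wait I3 write@22
I5  is:26  ro:27  ex:28  wr:29  — struct: ALU busy until I4 writes@25

cycle = 29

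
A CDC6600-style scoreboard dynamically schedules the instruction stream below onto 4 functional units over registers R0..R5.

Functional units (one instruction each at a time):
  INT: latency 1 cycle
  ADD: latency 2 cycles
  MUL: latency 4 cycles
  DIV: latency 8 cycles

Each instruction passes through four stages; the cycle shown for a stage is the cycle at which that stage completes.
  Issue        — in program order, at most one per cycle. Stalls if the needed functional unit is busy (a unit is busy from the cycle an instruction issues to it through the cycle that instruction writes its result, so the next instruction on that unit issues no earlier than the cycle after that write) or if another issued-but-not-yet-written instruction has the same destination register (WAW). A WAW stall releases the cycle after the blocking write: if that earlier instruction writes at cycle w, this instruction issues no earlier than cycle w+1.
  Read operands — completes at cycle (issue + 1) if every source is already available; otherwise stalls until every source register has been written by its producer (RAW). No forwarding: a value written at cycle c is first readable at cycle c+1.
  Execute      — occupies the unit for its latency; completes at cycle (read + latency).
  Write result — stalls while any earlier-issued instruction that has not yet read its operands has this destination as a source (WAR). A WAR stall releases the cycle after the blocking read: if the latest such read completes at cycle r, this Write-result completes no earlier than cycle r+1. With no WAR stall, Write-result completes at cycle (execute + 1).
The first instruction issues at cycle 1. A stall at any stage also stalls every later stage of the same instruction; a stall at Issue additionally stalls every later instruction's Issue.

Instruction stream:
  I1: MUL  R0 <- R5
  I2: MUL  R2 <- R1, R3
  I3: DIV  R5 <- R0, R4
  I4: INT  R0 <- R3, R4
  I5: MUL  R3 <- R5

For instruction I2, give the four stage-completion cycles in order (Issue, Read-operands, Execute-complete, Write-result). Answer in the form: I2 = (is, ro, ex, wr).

cycle 1: I1 issues→MUL
cycle 2: I1 reads
cycle 6: I1 exec-done
cycle 7: I1 writes R0
cycle 8: I2 issues→MUL
cycle 9: I2 reads, I3 issues→DIV
cycle 10: I3 reads, I4 issues→INT
cycle 11: I4 reads
cycle 12: I4 exec-done
cycle 13: I2 exec-done, I4 writes R0
cycle 14: I2 writes R2
cycle 15: I5 issues→MUL
cycle 18: I3 exec-done
cycle 19: I3 writes R5
cycle 20: I5 reads
cycle 24: I5 exec-done
cycle 25: I5 writes R3

I2 = (8, 9, 13, 14)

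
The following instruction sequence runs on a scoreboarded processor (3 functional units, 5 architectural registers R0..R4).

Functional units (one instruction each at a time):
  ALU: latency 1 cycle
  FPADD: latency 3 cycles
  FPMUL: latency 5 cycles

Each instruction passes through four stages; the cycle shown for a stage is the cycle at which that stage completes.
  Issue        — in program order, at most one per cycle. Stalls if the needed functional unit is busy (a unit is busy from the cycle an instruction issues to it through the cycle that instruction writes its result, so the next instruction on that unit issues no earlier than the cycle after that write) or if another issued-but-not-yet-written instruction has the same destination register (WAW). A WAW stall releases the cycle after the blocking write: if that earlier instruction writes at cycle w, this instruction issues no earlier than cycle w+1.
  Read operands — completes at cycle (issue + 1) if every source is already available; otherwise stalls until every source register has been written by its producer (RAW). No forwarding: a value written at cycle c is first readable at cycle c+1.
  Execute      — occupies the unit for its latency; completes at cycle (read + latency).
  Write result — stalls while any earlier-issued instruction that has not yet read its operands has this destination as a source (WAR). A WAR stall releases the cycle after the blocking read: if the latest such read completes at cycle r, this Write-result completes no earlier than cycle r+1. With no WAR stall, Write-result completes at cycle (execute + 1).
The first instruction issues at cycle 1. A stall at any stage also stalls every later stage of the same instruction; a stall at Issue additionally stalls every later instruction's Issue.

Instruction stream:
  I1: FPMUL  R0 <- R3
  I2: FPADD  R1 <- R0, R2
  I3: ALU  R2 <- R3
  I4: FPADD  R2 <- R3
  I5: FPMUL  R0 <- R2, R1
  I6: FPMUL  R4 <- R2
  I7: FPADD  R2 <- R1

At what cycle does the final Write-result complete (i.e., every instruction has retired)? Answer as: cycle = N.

cycle = 34

  I1 | 1 | 2 | 7 | 8
  I2 | 2 | 9 | 12 | 13   RAW R0: wait I1 write@8
  I3 | 3 | 4 | 5 | 10   WAR R2: wait I2 read@9
  I4 | 14 | 15 | 18 | 19   struct: FPADD busy until I2 writes@13
  I5 | 15 | 20 | 25 | 26   RAW R2: wait I4 write@19
  I6 | 27 | 28 | 33 | 34   struct: FPMUL busy until I5 writes@26
  I7 | 28 | 29 | 32 | 33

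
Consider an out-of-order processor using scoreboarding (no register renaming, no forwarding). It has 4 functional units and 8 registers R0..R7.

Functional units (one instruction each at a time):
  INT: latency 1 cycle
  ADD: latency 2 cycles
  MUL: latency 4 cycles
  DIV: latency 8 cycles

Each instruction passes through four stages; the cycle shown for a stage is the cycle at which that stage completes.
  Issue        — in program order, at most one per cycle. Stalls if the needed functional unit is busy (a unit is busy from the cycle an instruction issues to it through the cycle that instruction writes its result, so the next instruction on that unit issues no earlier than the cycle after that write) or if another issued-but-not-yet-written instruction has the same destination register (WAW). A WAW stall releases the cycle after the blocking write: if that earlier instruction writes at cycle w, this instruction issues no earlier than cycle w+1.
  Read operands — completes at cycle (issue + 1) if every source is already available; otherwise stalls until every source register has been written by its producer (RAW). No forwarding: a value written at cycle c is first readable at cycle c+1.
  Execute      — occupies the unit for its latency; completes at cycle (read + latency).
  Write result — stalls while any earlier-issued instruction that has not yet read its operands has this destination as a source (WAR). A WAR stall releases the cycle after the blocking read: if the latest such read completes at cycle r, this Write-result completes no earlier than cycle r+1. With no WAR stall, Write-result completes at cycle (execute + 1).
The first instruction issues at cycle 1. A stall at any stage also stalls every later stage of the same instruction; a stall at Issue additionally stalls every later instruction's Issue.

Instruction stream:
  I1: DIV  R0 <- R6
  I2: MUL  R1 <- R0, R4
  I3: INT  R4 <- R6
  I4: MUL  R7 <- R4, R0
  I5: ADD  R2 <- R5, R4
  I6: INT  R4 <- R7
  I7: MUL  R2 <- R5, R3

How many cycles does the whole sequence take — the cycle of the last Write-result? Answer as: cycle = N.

cycle = 31

t=1  I1 issues→DIV
t=2  I1 reads; I2 issues→MUL
t=3  I3 issues→INT
t=4  I3 reads
t=5  I3 exec-done
t=10  I1 exec-done
t=11  I1 writes R0
t=12  I2 reads
t=13  I3 writes R4
t=16  I2 exec-done
t=17  I2 writes R1
t=18  I4 issues→MUL
t=19  I4 reads; I5 issues→ADD
t=20  I5 reads; I6 issues→INT
t=22  I5 exec-done
t=23  I4 exec-done; I5 writes R2
t=24  I4 writes R7
t=25  I6 reads; I7 issues→MUL
t=26  I6 exec-done; I7 reads
t=27  I6 writes R4
t=30  I7 exec-done
t=31  I7 writes R2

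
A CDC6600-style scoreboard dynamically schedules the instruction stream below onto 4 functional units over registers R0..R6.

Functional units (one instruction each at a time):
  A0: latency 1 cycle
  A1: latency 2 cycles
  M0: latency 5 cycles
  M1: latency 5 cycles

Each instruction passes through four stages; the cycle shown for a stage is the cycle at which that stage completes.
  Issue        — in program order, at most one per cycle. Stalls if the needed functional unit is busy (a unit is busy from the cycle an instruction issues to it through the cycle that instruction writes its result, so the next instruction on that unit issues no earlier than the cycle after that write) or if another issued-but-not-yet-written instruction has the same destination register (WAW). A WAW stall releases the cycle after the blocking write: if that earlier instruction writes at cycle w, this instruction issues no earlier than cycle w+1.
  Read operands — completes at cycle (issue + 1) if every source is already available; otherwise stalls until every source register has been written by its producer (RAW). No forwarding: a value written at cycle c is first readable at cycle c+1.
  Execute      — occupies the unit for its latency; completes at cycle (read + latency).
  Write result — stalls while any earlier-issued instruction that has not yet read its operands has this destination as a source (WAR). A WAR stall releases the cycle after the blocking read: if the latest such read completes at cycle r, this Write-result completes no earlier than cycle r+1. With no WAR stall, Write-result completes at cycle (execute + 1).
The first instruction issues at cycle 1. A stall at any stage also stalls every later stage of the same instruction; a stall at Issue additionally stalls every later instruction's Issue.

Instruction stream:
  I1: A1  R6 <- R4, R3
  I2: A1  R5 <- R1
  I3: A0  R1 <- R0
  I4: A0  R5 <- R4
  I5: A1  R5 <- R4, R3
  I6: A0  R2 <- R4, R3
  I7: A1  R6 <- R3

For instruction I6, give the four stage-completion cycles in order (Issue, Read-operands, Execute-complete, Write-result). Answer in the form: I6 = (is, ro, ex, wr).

t=1  I1 dispatched to A1
t=2  I1 operands ready
t=4  I1 complete
t=5  R6←I1
t=6  I2 dispatched to A1
t=7  I2 operands ready; I3 dispatched to A0
t=8  I3 operands ready
t=9  I2 complete; I3 complete
t=10  R5←I2; R1←I3
t=11  I4 dispatched to A0
t=12  I4 operands ready
t=13  I4 complete
t=14  R5←I4
t=15  I5 dispatched to A1
t=16  I5 operands ready; I6 dispatched to A0
t=17  I6 operands ready
t=18  I5 complete; I6 complete
t=19  R5←I5; R2←I6
t=20  I7 dispatched to A1
t=21  I7 operands ready
t=23  I7 complete
t=24  R6←I7

I6 = (16, 17, 18, 19)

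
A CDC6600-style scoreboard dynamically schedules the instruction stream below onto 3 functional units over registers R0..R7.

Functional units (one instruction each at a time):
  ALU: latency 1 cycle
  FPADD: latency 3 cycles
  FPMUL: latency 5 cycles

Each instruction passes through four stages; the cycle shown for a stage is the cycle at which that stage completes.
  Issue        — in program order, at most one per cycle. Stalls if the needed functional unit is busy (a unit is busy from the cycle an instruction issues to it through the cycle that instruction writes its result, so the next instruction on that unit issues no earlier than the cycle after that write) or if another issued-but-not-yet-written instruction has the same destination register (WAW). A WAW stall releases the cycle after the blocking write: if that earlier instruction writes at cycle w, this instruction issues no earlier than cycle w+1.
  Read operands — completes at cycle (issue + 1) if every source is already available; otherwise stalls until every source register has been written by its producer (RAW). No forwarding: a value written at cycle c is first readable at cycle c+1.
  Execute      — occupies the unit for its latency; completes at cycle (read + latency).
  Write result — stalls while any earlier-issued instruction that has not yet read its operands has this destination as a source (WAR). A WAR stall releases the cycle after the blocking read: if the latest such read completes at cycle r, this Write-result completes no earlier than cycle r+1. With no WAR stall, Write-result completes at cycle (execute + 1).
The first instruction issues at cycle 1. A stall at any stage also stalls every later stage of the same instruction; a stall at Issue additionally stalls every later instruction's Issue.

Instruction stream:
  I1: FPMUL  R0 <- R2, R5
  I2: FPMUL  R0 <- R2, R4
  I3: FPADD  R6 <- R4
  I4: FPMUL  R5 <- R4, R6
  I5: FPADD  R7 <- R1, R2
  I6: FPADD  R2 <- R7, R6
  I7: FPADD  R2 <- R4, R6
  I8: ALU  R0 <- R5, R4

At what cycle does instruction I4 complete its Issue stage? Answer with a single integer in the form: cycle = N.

cycle = 17

c1: I1 dispatched to FPMUL
c2: I1 operands ready
c7: I1 complete
c8: R0←I1
c9: I2 dispatched to FPMUL
c10: I2 operands ready; I3 dispatched to FPADD
c11: I3 operands ready
c14: I3 complete
c15: I2 complete; R6←I3
c16: R0←I2
c17: I4 dispatched to FPMUL
c18: I4 operands ready; I5 dispatched to FPADD
c19: I5 operands ready
c22: I5 complete
c23: I4 complete; R7←I5
c24: R5←I4; I6 dispatched to FPADD
c25: I6 operands ready
c28: I6 complete
c29: R2←I6
c30: I7 dispatched to FPADD
c31: I7 operands ready; I8 dispatched to ALU
c32: I8 operands ready
c33: I8 complete
c34: I7 complete; R0←I8
c35: R2←I7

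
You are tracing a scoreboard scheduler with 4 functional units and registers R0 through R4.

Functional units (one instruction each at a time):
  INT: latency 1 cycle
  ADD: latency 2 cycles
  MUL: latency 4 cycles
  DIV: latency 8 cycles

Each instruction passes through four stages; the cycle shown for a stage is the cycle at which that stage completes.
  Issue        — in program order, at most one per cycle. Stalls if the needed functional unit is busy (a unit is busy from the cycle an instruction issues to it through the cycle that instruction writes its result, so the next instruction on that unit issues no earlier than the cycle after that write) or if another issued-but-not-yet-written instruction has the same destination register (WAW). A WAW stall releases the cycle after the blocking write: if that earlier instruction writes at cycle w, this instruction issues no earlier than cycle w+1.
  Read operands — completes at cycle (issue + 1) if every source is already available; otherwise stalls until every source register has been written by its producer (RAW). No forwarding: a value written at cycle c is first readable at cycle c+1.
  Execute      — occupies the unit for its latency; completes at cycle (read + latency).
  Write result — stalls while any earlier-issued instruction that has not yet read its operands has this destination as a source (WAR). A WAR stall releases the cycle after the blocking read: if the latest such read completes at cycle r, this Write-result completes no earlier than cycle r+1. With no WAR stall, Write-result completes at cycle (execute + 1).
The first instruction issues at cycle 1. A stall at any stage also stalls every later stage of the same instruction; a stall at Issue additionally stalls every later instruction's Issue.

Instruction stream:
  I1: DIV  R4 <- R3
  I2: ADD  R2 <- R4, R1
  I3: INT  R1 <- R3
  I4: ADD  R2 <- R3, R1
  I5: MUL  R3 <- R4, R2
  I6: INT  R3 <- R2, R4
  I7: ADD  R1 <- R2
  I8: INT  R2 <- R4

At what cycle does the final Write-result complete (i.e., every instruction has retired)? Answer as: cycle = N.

cycle = 34

t=1  I1 issues→DIV
t=2  I1 reads | I2 issues→ADD
t=3  I3 issues→INT
t=4  I3 reads
t=5  I3 exec-done
t=10  I1 exec-done
t=11  I1 writes R4
t=12  I2 reads
t=13  I3 writes R1
t=14  I2 exec-done
t=15  I2 writes R2
t=16  I4 issues→ADD
t=17  I4 reads | I5 issues→MUL
t=19  I4 exec-done
t=20  I4 writes R2
t=21  I5 reads
t=25  I5 exec-done
t=26  I5 writes R3
t=27  I6 issues→INT
t=28  I6 reads | I7 issues→ADD
t=29  I6 exec-done | I7 reads
t=30  I6 writes R3
t=31  I7 exec-done | I8 issues→INT
t=32  I7 writes R1 | I8 reads
t=33  I8 exec-done
t=34  I8 writes R2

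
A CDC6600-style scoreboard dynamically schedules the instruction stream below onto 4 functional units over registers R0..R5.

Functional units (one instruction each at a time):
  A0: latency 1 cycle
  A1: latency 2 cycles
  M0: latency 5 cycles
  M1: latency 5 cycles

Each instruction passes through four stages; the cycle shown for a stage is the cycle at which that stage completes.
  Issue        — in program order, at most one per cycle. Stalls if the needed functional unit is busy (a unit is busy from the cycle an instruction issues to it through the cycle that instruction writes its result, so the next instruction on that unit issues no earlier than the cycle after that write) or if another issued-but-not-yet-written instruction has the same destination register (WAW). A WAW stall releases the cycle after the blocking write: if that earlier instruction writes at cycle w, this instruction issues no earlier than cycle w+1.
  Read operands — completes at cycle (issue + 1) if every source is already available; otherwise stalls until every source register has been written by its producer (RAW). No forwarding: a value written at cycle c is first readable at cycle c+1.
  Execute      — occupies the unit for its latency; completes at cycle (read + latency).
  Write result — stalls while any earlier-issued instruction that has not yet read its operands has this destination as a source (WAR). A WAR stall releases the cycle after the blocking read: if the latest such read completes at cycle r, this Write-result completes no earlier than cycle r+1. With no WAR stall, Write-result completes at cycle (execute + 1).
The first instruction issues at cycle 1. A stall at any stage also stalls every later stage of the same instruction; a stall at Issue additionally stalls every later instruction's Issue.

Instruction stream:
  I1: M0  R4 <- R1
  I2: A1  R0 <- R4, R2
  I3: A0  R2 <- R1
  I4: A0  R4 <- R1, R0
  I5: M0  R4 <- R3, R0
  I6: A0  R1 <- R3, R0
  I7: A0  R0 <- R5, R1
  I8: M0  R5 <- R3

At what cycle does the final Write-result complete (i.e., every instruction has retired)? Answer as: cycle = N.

I1 -> (1, 2, 7, 8)
I2 -> (2, 9, 11, 12)  // RAW R4: wait I1 write@8
I3 -> (3, 4, 5, 10)  // WAR R2: wait I2 read@9
I4 -> (11, 13, 14, 15)  // struct: A0 busy until I3 writes@10, RAW R0: wait I2 write@12
I5 -> (16, 17, 22, 23)  // WAW R4: wait I4 write@15
I6 -> (17, 18, 19, 20)
I7 -> (21, 22, 23, 24)  // struct: A0 busy until I6 writes@20
I8 -> (24, 25, 30, 31)  // struct: M0 busy until I5 writes@23

cycle = 31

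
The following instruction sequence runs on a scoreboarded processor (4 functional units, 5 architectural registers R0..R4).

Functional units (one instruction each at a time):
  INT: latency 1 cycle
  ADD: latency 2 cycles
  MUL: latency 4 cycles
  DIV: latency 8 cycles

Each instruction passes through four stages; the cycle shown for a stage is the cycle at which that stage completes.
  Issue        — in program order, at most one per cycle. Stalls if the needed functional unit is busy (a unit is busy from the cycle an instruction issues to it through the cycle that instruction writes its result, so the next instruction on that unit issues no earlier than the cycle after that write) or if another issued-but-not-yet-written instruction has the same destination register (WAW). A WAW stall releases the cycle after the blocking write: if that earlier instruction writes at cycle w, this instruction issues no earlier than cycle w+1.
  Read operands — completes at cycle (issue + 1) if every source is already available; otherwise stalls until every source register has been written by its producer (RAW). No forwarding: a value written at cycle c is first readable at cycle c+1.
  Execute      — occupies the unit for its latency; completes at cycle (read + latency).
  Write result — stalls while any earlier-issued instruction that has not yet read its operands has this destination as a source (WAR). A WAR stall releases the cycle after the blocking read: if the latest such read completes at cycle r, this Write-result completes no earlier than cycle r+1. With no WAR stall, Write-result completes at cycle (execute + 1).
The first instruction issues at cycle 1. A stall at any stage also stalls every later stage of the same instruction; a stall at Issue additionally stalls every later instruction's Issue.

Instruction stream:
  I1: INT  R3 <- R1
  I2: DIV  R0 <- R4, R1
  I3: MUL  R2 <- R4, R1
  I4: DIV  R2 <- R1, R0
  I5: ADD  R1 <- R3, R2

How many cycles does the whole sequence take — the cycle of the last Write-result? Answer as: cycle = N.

cycle = 27

t=1  I1→INT
t=2  I1 RO · I2→DIV
t=3  I1 EX · I2 RO · I3→MUL
t=4  I1 WR R3 · I3 RO
t=8  I3 EX
t=9  I3 WR R2
t=11  I2 EX
t=12  I2 WR R0
t=13  I4→DIV
t=14  I4 RO · I5→ADD
t=22  I4 EX
t=23  I4 WR R2
t=24  I5 RO
t=26  I5 EX
t=27  I5 WR R1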